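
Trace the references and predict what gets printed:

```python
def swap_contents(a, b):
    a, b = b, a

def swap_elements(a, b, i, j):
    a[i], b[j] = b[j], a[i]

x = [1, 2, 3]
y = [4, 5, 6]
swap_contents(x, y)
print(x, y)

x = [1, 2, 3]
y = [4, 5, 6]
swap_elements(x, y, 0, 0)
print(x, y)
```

Key concept: parameter rebinding vs mutation.
Step by step:
`x = [1, 2, 3]` → x = [1, 2, 3]
`y = [4, 5, 6]` → y = [4, 5, 6]
`swap_contents(x, y)` → no visible change to tracked variables
`print(x, y)` → prints [1, 2, 3] [4, 5, 6]
`x = [1, 2, 3]` → x = [1, 2, 3]
`y = [4, 5, 6]` → y = [4, 5, 6]
`swap_elements(x, y, 0, 0)` → x = [4, 2, 3]; y = [1, 5, 6]
`print(x, y)` → prints [4, 2, 3] [1, 5, 6]

Answer:
[1, 2, 3] [4, 5, 6]
[4, 2, 3] [1, 5, 6]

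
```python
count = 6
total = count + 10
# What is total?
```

Trace:
`count = 6` → count = 6
`total = count + 10` → total = 16
So total = 16

Answer: 16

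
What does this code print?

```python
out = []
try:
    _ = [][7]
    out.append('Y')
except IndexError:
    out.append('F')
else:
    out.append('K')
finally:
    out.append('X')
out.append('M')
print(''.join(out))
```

Execution trace: 'F' (except IndexError) → 'X' (finally) → 'M' (after the try/except). Output: FXM

Answer: FXM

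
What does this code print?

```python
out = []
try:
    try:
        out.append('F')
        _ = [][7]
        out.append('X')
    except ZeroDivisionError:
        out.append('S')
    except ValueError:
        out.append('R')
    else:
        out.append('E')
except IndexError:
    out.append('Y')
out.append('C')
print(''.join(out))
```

Execution trace: 'F' (try body) → 'Y' (outer except IndexError) → 'C' (after the try/except). Output: FYC

Answer: FYC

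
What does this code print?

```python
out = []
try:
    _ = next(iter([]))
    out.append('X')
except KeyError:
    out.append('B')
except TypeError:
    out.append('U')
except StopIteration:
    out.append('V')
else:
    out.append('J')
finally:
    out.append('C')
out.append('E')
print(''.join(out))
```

Execution trace: 'V' (except StopIteration) → 'C' (finally) → 'E' (after the try/except). Output: VCE

Answer: VCE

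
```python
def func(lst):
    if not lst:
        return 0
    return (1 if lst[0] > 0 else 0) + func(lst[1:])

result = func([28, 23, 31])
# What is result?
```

Count of positive elements in [28, 23, 31] = 3

Answer: 3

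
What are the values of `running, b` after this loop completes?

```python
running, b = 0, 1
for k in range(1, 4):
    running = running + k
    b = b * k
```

Sum and factorial of 1 to 3
`running, b` takes the values: (0, 1) → (1, 1) → (3, 1) → (3, 2) → (6, 2) → (6, 6)

Answer: 6, 6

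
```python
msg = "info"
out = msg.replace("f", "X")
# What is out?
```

Trace:
`msg = "info"` → msg = 'info'
`out = msg.replace("f", "X")` → out = 'inXo'
So out = 'inXo'

Answer: 'inXo'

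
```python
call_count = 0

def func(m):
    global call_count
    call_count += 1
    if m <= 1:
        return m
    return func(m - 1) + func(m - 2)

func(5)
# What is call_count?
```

Calls(m) = 1 + Calls(m-1) + Calls(m-2); Calls(0)=Calls(1)=1. For m=5 this gives 15.

Answer: 15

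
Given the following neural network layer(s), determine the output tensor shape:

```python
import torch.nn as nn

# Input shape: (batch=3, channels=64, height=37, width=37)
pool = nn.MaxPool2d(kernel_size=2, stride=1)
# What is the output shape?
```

Input: (3, 64, 37, 37) -> Output: (3, 64, 36, 36)

Answer: (3, 64, 36, 36)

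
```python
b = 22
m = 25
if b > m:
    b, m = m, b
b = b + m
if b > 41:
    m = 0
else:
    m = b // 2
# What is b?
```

Trace:
`b = 22` → b = 22
`m = 25` → m = 25
`if b > m: ...` → b > m is False → no variable changes
`b = b + m` → b = 47
`if b > 41: ...` → b > 41 is True → m = 0
So b = 47

Answer: 47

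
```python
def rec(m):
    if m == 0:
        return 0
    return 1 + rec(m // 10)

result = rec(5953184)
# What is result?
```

Count of digits of 5953184: 7

Answer: 7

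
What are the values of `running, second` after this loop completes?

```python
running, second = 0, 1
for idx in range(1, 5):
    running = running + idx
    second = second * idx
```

Sum and factorial of 1 to 4
`running, second` takes the values: (0, 1) → (1, 1) → (3, 1) → (3, 2) → (6, 2) → (6, 6) → (10, 6) → (10, 24)

Answer: 10, 24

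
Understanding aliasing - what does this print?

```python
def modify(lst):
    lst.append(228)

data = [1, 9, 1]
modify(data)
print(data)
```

Key concept: function modifies passed list.
Step by step:
`data = [1, 9, 1]` → data = [1, 9, 1]
`modify(data)` → data = [1, 9, 1, 228]
`print(data)` → prints [1, 9, 1, 228]

Answer: [1, 9, 1, 228]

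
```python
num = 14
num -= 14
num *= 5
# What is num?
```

Trace:
`num = 14` → num = 14
`num -= 14` → num = 0
`num *= 5` → num = 0
So num = 0

Answer: 0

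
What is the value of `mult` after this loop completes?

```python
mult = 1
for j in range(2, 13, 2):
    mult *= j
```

Product of even numbers 2 to 12
`mult` takes the values: 1 → 2 → 8 → 48 → 384 → 3840 → 46080

Answer: 46080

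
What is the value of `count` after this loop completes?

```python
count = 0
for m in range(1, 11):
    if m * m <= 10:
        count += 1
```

Count numbers where m² ≤ 10
`count` takes the values: 0 → 1 → 2 → 3

Answer: 3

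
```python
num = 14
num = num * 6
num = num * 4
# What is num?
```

Trace:
`num = 14` → num = 14
`num = num * 6` → num = 84
`num = num * 4` → num = 336
So num = 336

Answer: 336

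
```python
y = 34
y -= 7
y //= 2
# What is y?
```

Trace:
`y = 34` → y = 34
`y -= 7` → y = 27
`y //= 2` → y = 13
So y = 13

Answer: 13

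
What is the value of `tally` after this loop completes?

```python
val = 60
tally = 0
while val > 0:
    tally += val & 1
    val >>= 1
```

Count set bits in 60 (binary: 0b111100)
`tally` takes the values: 0 → 1 → 2 → 3 → 4

Answer: 4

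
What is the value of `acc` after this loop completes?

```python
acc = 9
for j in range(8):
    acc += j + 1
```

Start at 9, add 1 to 8 = 45
`acc` takes the values: 9 → 10 → 12 → 15 → 19 → 24 → 30 → 37 → 45

Answer: 45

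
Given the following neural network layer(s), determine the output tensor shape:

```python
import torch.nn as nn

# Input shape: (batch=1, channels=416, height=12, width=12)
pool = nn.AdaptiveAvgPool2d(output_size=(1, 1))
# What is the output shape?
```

Input: (1, 416, 12, 12) -> Output: (1, 416, 1, 1)

Answer: (1, 416, 1, 1)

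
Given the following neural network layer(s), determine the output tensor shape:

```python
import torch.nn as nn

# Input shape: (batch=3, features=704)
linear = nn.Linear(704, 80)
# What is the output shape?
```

Input: (3, 704) -> Output: (3, 80)

Answer: (3, 80)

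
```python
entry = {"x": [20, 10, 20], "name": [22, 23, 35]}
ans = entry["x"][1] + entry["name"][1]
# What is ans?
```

Trace:
`entry = {"x": [20, 10, 20], "name": [22, 23, 35]}` → entry = {'x': [20, 10, 20], 'name': [22, 23, 35]}
`ans = entry["x"][1] + entry["name"][1]` → ans = 33
So ans = 33

Answer: 33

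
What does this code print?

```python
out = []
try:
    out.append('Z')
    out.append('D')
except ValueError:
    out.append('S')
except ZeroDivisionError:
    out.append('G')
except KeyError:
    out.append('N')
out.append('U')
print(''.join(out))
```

Execution trace: 'Z' (try body) → 'D' (try body, no exception) → 'U' (after the try/except). Output: ZDU

Answer: ZDU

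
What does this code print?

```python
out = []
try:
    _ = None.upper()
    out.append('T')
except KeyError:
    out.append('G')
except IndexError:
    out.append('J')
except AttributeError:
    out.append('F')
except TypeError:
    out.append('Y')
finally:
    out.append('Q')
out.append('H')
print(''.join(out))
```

Execution trace: 'F' (except AttributeError) → 'Q' (finally) → 'H' (after the try/except). Output: FQH

Answer: FQH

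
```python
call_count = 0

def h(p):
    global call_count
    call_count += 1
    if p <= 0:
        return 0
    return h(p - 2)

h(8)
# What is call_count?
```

Linear recursion stepping by 2: 5 calls from p=8 down to ≤0.

Answer: 5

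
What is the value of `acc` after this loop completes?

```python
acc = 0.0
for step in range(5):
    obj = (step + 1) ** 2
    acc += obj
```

Sum of squared losses 1² + 2² + ... + 5²
`acc` takes the values: 0.0 → 1.0 → 5.0 → 14.0 → 30.0 → 55.0

Answer: 55.0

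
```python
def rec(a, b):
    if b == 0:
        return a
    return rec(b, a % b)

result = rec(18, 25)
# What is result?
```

rec(18, 25) -> rec(25, 18) -> rec(18, 7) -> rec(7, 4) -> rec(4, 3) -> rec(3, 1) -> rec(1, 0) -> 1

Answer: 1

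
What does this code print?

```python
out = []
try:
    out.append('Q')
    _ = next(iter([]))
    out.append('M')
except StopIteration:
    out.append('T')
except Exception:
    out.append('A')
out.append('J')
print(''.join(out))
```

Execution trace: 'Q' (try body) → 'T' (except StopIteration) → 'J' (after the try/except). Output: QTJ

Answer: QTJ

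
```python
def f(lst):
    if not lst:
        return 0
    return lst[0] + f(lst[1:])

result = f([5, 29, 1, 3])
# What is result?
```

5 + 29 + 1 + 3 + 0 = 38

Answer: 38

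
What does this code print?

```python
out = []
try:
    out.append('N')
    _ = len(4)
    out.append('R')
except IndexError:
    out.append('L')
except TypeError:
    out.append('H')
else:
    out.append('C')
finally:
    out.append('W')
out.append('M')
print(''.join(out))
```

Execution trace: 'N' (try body) → 'H' (except TypeError) → 'W' (finally) → 'M' (after the try/except). Output: NHWM

Answer: NHWM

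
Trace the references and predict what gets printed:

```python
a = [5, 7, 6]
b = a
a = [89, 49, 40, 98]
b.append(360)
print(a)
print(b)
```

Key concept: rebinding vs mutation: a is rebound to a new list, b still points at the original.
Step by step:
`a = [5, 7, 6]` → a = [5, 7, 6]
`b = a` → b = [5, 7, 6] (same object as a)
`a = [89, 49, 40, 98]` → a = [89, 49, 40, 98]
`b.append(360)` → b = [5, 7, 6, 360]
`print(a)` → prints [89, 49, 40, 98]
`print(b)` → prints [5, 7, 6, 360]

Answer:
[89, 49, 40, 98]
[5, 7, 6, 360]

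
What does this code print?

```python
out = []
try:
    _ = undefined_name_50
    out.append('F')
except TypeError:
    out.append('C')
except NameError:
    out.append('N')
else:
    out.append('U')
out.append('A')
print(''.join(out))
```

Execution trace: 'N' (except NameError) → 'A' (after the try/except). Output: NA

Answer: NA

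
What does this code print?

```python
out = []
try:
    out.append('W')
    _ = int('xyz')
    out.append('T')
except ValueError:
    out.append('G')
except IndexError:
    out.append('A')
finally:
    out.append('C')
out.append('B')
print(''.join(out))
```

Execution trace: 'W' (try body) → 'G' (except ValueError) → 'C' (finally) → 'B' (after the try/except). Output: WGCB

Answer: WGCB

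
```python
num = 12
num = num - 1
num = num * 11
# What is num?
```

Trace:
`num = 12` → num = 12
`num = num - 1` → num = 11
`num = num * 11` → num = 121
So num = 121

Answer: 121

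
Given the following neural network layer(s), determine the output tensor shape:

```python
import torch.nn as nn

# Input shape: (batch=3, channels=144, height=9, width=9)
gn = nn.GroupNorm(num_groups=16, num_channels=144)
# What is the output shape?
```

Input: (3, 144, 9, 9) -> Output: (3, 144, 9, 9)

Answer: (3, 144, 9, 9)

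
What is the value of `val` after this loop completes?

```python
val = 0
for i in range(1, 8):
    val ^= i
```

XOR of 1 to 7
`val` takes the values: 0 → 1 → 3 → 0 → 4 → 1 → 7 → 0

Answer: 0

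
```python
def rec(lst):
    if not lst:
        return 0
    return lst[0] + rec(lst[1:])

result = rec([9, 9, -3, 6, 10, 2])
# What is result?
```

9 + 9 + (-3) + 6 + 10 + 2 + 0 = 33

Answer: 33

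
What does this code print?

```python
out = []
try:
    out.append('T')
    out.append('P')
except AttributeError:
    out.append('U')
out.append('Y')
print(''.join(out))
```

Execution trace: 'T' (try body) → 'P' (try body, no exception) → 'Y' (after the try/except). Output: TPY

Answer: TPY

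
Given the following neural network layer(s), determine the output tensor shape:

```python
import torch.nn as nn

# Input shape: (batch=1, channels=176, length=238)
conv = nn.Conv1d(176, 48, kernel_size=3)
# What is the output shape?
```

Input: (1, 176, 238) -> Output: (1, 48, 236)

Answer: (1, 48, 236)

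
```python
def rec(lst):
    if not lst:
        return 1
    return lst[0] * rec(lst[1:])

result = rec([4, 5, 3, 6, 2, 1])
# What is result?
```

Product over [4, 5, 3, 6, 2, 1] = 4 * 5 * 3 * 6 * 2 * 1 = 720

Answer: 720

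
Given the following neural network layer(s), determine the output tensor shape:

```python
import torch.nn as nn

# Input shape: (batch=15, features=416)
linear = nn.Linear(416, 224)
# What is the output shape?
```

Input: (15, 416) -> Output: (15, 224)

Answer: (15, 224)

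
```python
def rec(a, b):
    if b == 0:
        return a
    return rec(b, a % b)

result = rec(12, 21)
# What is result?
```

rec(12, 21) -> rec(21, 12) -> rec(12, 9) -> rec(9, 3) -> rec(3, 0) -> 3

Answer: 3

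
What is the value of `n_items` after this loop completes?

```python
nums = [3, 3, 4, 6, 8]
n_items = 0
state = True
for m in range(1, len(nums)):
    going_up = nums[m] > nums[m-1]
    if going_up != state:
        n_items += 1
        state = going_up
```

Count direction changes in [3, 3, 4, 6, 8]
`n_items` takes the values: 0 → 1 → 2

Answer: 2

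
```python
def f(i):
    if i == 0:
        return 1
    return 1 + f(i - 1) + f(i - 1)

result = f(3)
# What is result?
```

f(i) = 1 + 2·f(i-1), f(0)=1. Closed form: (1+1)·2^3 - 1 = 15.

Answer: 15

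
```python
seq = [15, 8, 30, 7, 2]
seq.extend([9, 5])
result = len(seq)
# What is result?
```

Trace:
`seq = [15, 8, 30, 7, 2]` → seq = [15, 8, 30, 7, 2]
`seq.extend([9, 5])` → seq = [15, 8, 30, 7, 2, 9, 5]
`result = len(seq)` → result = 7
So result = 7

Answer: 7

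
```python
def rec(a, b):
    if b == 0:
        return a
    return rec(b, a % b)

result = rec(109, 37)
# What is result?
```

rec(109, 37) -> rec(37, 35) -> rec(35, 2) -> rec(2, 1) -> rec(1, 0) -> 1

Answer: 1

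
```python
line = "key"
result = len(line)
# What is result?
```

Trace:
`line = "key"` → line = 'key'
`result = len(line)` → result = 3
So result = 3

Answer: 3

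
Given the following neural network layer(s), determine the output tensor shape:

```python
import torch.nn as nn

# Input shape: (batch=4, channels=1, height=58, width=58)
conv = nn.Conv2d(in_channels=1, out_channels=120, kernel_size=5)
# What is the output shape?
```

Input: (4, 1, 58, 58) -> Output: (4, 120, 54, 54)

Answer: (4, 120, 54, 54)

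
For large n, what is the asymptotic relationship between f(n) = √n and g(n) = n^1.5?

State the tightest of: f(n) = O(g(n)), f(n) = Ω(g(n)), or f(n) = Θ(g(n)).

√n vs n^1.5: f(n) = O(g(n)) but not Ω(g(n)) — n^1.5 grows strictly faster than √n.

Answer: f(n) = O(g(n)) but not Ω(g(n)) — n^1.5 grows strictly faster than √n.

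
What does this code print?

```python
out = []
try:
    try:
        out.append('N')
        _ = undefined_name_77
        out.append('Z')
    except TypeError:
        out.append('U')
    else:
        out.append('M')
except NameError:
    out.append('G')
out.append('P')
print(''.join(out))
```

Execution trace: 'N' (try body) → 'G' (outer except NameError) → 'P' (after the try/except). Output: NGP

Answer: NGP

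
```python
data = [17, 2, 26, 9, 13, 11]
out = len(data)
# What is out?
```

Trace:
`data = [17, 2, 26, 9, 13, 11]` → data = [17, 2, 26, 9, 13, 11]
`out = len(data)` → out = 6
So out = 6

Answer: 6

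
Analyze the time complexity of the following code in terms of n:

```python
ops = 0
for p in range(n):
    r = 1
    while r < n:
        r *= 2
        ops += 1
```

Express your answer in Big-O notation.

Each loop level contributes: n × log n. Multiplying the contributions gives O(n log n).

Answer: O(n log n)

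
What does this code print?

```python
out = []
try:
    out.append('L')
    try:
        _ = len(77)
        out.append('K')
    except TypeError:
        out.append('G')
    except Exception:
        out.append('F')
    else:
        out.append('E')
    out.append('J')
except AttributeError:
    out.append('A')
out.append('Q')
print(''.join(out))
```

Execution trace: 'L' (try body) → 'G' (inner except TypeError) → 'J' (try body, no exception) → 'Q' (after the try/except). Output: LGJQ

Answer: LGJQ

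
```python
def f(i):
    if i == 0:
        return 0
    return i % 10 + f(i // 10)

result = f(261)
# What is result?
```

Sum of digits of 261: 1 + 6 + 2 = 9

Answer: 9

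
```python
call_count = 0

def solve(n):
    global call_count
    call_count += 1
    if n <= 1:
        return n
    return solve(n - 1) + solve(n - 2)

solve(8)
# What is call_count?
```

Calls(n) = 1 + Calls(n-1) + Calls(n-2); Calls(0)=Calls(1)=1. For n=8 this gives 67.

Answer: 67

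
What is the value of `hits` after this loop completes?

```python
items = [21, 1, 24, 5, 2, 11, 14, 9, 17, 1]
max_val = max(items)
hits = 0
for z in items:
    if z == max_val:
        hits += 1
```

Count of max value 24 in [21, 1, 24, 5, 2, 11, 14, 9, 17, 1]
`hits` takes the values: 0 → 1

Answer: 1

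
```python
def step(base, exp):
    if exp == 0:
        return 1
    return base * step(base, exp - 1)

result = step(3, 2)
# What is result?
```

step(3, 2) = 3 * 3 = 9

Answer: 9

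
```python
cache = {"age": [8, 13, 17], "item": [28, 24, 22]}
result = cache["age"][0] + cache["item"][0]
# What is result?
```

Trace:
`cache = {"age": [8, 13, 17], "item": [28, 24, 22]}` → cache = {'age': [8, 13, 17], 'item': [28, 24, 22]}
`result = cache["age"][0] + cache["item"][0]` → result = 36
So result = 36

Answer: 36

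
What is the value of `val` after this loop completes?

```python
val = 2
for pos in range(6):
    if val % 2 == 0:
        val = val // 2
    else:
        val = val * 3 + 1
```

Collatz-style transformation from 2
`val` takes the values: 2 → 1 → 4 → 2 → 1 → 4 → 2

Answer: 2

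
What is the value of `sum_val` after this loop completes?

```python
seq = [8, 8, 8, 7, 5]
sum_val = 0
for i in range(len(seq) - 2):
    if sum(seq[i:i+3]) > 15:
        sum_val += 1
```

Count windows with sum > 15
`sum_val` takes the values: 0 → 1 → 2 → 3

Answer: 3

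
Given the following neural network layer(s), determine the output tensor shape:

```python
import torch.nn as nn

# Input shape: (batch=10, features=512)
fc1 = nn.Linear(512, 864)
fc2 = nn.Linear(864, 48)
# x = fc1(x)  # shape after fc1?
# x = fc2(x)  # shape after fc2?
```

Input: (10, 512) -> after fc1: (10, 864) -> Output: (10, 48)

Answer: (10, 48)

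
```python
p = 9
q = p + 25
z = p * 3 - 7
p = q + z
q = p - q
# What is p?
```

Trace:
`p = 9` → p = 9
`q = p + 25` → q = 34
`z = p * 3 - 7` → z = 20
`p = q + z` → p = 54
`q = p - q` → q = 20
So p = 54

Answer: 54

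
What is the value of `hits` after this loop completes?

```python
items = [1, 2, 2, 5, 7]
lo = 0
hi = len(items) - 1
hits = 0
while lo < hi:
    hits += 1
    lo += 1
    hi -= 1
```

Iterations until pointers meet (list length 5)
`hits` takes the values: 0 → 1 → 2

Answer: 2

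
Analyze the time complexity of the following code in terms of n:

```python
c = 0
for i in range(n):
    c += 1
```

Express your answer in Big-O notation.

Each loop level contributes: n. Multiplying the contributions gives O(n).

Answer: O(n)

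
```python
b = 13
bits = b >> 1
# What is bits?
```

Trace:
`b = 13` → b = 13
`bits = b >> 1` → bits = 6
So bits = 6

Answer: 6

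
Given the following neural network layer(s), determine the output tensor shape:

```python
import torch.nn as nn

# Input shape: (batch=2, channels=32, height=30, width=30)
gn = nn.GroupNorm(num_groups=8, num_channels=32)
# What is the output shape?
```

Input: (2, 32, 30, 30) -> Output: (2, 32, 30, 30)

Answer: (2, 32, 30, 30)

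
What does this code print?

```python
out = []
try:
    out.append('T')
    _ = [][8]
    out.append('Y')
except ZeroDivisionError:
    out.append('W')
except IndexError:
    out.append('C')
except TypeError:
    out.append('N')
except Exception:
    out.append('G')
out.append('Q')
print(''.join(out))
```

Execution trace: 'T' (try body) → 'C' (except IndexError) → 'Q' (after the try/except). Output: TCQ

Answer: TCQ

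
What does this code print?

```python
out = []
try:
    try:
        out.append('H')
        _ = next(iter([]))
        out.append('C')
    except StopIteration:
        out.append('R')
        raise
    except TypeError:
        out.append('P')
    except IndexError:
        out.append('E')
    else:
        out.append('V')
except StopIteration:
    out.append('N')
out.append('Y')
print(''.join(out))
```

Execution trace: 'H' (inner try body) → 'R' (inner except StopIteration) → 'N' (outer except StopIteration) → 'Y' (after the try/except). Output: HRNY

Answer: HRNY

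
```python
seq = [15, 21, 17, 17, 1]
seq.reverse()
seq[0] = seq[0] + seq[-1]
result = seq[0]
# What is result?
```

Trace:
`seq = [15, 21, 17, 17, 1]` → seq = [15, 21, 17, 17, 1]
`seq.reverse()` → seq = [1, 17, 17, 21, 15]
`seq[0] = seq[0] + seq[-1]` → seq = [16, 17, 17, 21, 15]
`result = seq[0]` → result = 16
So result = 16

Answer: 16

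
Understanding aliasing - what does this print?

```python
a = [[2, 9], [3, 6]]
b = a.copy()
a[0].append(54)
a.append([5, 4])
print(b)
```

Key concept: shallow copy with nested lists.
Step by step:
`a = [[2, 9], [3, 6]]` → a = [[2, 9], [3, 6]]
`b = a.copy()` → b = [[2, 9], [3, 6]]
`a[0].append(54)` → a = [[2, 9, 54], [3, 6]]; b = [[2, 9, 54], [3, 6]]
`a.append([5, 4])` → a = [[2, 9, 54], [3, 6], [5, 4]]
`print(b)` → prints [[2, 9, 54], [3, 6]]

Answer: [[2, 9, 54], [3, 6]]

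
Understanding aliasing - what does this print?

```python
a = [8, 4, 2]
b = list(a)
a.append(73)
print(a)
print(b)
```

Key concept: list() constructor creates copy.
Step by step:
`a = [8, 4, 2]` → a = [8, 4, 2]
`b = list(a)` → b = [8, 4, 2]
`a.append(73)` → a = [8, 4, 2, 73]
`print(a)` → prints [8, 4, 2, 73]
`print(b)` → prints [8, 4, 2]

Answer:
[8, 4, 2, 73]
[8, 4, 2]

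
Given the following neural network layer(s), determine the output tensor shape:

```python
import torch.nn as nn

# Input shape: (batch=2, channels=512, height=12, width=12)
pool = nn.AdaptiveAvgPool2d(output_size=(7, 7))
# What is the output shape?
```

Input: (2, 512, 12, 12) -> Output: (2, 512, 7, 7)

Answer: (2, 512, 7, 7)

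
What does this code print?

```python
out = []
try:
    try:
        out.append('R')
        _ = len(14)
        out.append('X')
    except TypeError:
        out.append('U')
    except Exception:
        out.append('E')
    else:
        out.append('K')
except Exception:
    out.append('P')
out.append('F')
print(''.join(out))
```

Execution trace: 'R' (inner try body) → 'U' (inner except TypeError) → 'F' (after the try/except). Output: RUF

Answer: RUF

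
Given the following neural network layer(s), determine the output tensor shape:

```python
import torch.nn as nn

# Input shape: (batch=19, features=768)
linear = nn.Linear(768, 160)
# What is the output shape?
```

Input: (19, 768) -> Output: (19, 160)

Answer: (19, 160)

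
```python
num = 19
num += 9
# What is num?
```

Trace:
`num = 19` → num = 19
`num += 9` → num = 28
So num = 28

Answer: 28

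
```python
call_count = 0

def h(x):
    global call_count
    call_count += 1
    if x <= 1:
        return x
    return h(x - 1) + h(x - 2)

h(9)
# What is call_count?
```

Calls(x) = 1 + Calls(x-1) + Calls(x-2); Calls(0)=Calls(1)=1. For x=9 this gives 109.

Answer: 109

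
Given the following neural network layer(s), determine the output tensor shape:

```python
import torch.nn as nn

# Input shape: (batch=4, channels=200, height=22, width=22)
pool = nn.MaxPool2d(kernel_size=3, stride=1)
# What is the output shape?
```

Input: (4, 200, 22, 22) -> Output: (4, 200, 20, 20)

Answer: (4, 200, 20, 20)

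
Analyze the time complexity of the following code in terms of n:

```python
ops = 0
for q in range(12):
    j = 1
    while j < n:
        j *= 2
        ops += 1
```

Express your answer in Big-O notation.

Each loop level contributes: 1 × log n. Multiplying the contributions gives O(log n).

Answer: O(log n)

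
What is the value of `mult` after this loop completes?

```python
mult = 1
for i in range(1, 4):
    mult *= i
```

3! = 6
`mult` takes the values: 1 → 2 → 6

Answer: 6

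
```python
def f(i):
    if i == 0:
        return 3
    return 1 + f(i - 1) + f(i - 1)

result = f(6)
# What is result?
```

f(i) = 1 + 2·f(i-1), f(0)=3. Closed form: (3+1)·2^6 - 1 = 255.

Answer: 255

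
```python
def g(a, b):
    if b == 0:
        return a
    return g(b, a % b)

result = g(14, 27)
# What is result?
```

g(14, 27) -> g(27, 14) -> g(14, 13) -> g(13, 1) -> g(1, 0) -> 1

Answer: 1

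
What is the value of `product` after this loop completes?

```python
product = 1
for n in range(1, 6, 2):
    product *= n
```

Product of 1, 3, 5, ... up to 5
`product` takes the values: 1 → 3 → 15

Answer: 15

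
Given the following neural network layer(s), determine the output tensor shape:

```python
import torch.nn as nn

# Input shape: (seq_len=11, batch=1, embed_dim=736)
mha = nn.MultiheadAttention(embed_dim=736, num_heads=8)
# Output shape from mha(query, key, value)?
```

Input: (11, 1, 736) -> Output: (11, 1, 736)

Answer: (11, 1, 736)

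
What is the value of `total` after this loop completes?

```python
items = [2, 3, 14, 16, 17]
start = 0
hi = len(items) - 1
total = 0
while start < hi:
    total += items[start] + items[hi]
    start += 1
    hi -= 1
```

Sum of pairs from ends
`total` takes the values: 0 → 19 → 38

Answer: 38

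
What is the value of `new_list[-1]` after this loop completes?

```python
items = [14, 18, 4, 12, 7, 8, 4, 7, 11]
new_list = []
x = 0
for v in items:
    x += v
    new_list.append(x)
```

Cumulative sum ends at 85
`new_list` takes the values: [] → [14] → [14, 32] → [14, 32, 36] → [14, 32, 36, 48] → [14, 32, 36, 48, 55] → [14, 32, 36, 48, 55, 63] → [14, 32, 36, 48, 55, 63, 67] → [14, 32, 36, 48, 55, 63, 67, 74] → [14, 32, 36, 48, 55, 63, 67, 74, 85]
So `new_list[-1]` = 85

Answer: 85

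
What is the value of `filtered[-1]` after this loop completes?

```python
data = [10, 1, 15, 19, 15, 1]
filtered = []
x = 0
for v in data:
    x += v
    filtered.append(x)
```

Cumulative sum ends at 61
`filtered` takes the values: [] → [10] → [10, 11] → [10, 11, 26] → [10, 11, 26, 45] → [10, 11, 26, 45, 60] → [10, 11, 26, 45, 60, 61]
So `filtered[-1]` = 61

Answer: 61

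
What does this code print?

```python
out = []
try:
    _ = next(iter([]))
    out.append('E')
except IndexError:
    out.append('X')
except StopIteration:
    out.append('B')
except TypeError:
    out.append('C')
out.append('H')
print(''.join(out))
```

Execution trace: 'B' (except StopIteration) → 'H' (after the try/except). Output: BH

Answer: BH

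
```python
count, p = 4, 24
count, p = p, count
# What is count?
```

Trace:
`count, p = 4, 24` → count = 4; p = 24
`count, p = p, count` → count = 24; p = 4
So count = 24

Answer: 24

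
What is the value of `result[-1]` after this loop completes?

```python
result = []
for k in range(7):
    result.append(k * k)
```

Last element of squares 0 to 6
`result` takes the values: [] → [0] → [0, 1] → [0, 1, 4] → [0, 1, 4, 9] → [0, 1, 4, 9, 16] → [0, 1, 4, 9, 16, 25] → [0, 1, 4, 9, 16, 25, 36]
So `result[-1]` = 36

Answer: 36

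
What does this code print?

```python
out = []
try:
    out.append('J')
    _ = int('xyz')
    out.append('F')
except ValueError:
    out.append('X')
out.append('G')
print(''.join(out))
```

Execution trace: 'J' (try body) → 'X' (except ValueError) → 'G' (after the try/except). Output: JXG

Answer: JXG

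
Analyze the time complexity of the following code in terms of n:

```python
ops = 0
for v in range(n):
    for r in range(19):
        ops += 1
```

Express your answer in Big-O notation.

Each loop level contributes: n × 1. Multiplying the contributions gives O(n).

Answer: O(n)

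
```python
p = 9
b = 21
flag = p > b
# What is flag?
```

Trace:
`p = 9` → p = 9
`b = 21` → b = 21
`flag = p > b` → flag = False
So flag = False

Answer: False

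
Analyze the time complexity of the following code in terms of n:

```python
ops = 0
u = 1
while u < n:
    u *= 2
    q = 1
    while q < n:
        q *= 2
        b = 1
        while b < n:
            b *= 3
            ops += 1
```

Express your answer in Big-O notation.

Each loop level contributes: log n × log n × log n. Multiplying the contributions gives O(log^3 n).

Answer: O(log^3 n)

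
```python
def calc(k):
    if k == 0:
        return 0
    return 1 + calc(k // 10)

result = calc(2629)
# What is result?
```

Count of digits of 2629: 4

Answer: 4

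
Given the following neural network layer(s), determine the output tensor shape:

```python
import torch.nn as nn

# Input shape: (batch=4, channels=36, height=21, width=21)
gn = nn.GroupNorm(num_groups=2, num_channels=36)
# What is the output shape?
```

Input: (4, 36, 21, 21) -> Output: (4, 36, 21, 21)

Answer: (4, 36, 21, 21)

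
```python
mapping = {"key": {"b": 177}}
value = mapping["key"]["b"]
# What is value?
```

Trace:
`mapping = {"key": {"b": 177}}` → mapping = {'key': {'b': 177}}
`value = mapping["key"]["b"]` → value = 177
So value = 177

Answer: 177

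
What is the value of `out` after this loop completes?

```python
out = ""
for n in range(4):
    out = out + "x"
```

Repeat 'x' 4 times
`out` takes the values: "" → "x" → "xx" → "xxx" → "xxxx"

Answer: "xxxx"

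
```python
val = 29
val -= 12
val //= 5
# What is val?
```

Trace:
`val = 29` → val = 29
`val -= 12` → val = 17
`val //= 5` → val = 3
So val = 3

Answer: 3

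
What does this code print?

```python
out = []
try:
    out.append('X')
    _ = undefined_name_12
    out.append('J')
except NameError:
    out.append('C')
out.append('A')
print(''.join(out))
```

Execution trace: 'X' (try body) → 'C' (except NameError) → 'A' (after the try/except). Output: XCA

Answer: XCA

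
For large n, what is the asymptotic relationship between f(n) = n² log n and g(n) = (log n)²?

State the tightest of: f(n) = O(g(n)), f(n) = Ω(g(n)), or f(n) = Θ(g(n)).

n² log n vs (log n)²: f(n) = Ω(g(n)) but not O(g(n)) — n² log n grows strictly faster than (log n)².

Answer: f(n) = Ω(g(n)) but not O(g(n)) — n² log n grows strictly faster than (log n)².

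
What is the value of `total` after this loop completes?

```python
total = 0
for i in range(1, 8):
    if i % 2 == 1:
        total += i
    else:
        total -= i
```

Add odd, subtract even
`total` takes the values: 0 → 1 → -1 → 2 → -2 → 3 → -3 → 4

Answer: 4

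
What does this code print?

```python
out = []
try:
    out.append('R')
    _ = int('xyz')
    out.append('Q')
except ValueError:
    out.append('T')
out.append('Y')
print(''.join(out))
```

Execution trace: 'R' (try body) → 'T' (except ValueError) → 'Y' (after the try/except). Output: RTY

Answer: RTY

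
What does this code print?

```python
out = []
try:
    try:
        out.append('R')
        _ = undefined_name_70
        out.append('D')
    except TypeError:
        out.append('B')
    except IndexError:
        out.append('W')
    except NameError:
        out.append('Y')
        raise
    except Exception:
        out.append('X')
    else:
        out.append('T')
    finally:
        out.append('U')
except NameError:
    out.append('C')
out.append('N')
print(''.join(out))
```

Execution trace: 'R' (try body) → 'Y' (except NameError) → 'U' (finally) → 'C' (outer except NameError) → 'N' (after the try/except). Output: RYUCN

Answer: RYUCN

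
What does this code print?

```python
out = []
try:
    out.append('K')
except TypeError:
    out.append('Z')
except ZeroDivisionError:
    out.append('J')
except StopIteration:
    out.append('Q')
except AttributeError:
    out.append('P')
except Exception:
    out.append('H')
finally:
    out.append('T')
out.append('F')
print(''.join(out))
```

Execution trace: 'K' (try body, no exception) → 'T' (finally) → 'F' (after the try/except). Output: KTF

Answer: KTF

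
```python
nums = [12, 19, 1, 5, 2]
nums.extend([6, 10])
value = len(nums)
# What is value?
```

Trace:
`nums = [12, 19, 1, 5, 2]` → nums = [12, 19, 1, 5, 2]
`nums.extend([6, 10])` → nums = [12, 19, 1, 5, 2, 6, 10]
`value = len(nums)` → value = 7
So value = 7

Answer: 7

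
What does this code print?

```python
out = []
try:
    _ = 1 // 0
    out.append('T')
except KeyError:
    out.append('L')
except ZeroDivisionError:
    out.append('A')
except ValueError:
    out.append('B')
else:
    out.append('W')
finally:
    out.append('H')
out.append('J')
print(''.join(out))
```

Execution trace: 'A' (except ZeroDivisionError) → 'H' (finally) → 'J' (after the try/except). Output: AHJ

Answer: AHJ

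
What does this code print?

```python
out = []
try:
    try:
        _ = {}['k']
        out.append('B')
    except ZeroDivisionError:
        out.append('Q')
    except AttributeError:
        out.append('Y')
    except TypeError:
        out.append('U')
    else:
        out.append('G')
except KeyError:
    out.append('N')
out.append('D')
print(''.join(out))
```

Execution trace: 'N' (outer except KeyError) → 'D' (after the try/except). Output: ND

Answer: ND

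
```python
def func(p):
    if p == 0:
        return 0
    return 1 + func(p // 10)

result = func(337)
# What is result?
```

Count of digits of 337: 3

Answer: 3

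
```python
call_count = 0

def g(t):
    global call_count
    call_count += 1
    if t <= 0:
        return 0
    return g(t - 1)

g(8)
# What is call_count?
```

Linear recursion stepping by 1: 9 calls from t=8 down to ≤0.

Answer: 9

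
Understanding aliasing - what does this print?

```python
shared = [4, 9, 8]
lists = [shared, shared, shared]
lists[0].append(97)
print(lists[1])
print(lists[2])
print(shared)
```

Key concept: list of same reference.
Step by step:
`shared = [4, 9, 8]` → shared = [4, 9, 8]
`lists = [shared, shared, shared]` → lists = [[4, 9, 8], [4, 9, 8], [4, 9, 8]]
`lists[0].append(97)` → shared = [4, 9, 8, 97]; lists = [[4, 9, 8, 97], [4, 9, 8, 97], [4, 9, 8, 97]]
`print(lists[1])` → prints [4, 9, 8, 97]
`print(lists[2])` → prints [4, 9, 8, 97]
`print(shared)` → prints [4, 9, 8, 97]

Answer:
[4, 9, 8, 97]
[4, 9, 8, 97]
[4, 9, 8, 97]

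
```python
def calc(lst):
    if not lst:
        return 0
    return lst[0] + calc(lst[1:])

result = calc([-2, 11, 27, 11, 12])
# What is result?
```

(-2) + 11 + 27 + 11 + 12 + 0 = 59

Answer: 59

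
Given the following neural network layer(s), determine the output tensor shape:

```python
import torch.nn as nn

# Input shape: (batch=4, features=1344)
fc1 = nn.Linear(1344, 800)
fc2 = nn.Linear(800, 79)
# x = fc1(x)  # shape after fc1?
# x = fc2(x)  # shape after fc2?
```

Input: (4, 1344) -> after fc1: (4, 800) -> Output: (4, 79)

Answer: (4, 79)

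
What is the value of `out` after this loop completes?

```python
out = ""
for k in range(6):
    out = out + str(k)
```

Concatenate digits 0 to 5
`out` takes the values: "" → "0" → "01" → "012" → "0123" → "01234" → "012345"

Answer: "012345"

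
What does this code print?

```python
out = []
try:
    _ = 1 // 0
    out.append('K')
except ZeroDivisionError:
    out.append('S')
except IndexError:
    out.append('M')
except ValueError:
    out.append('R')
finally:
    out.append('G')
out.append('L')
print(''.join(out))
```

Execution trace: 'S' (except ZeroDivisionError) → 'G' (finally) → 'L' (after the try/except). Output: SGL

Answer: SGL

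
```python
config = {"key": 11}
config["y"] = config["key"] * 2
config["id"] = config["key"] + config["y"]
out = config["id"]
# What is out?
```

Trace:
`config = {"key": 11}` → config = {'key': 11}
`config["y"] = config["key"] * 2` → config = {'key': 11, 'y': 22}
`config["id"] = config["key"] + config["y"]` → config = {'key': 11, 'y': 22, 'id': 33}
`out = config["id"]` → out = 33
So out = 33

Answer: 33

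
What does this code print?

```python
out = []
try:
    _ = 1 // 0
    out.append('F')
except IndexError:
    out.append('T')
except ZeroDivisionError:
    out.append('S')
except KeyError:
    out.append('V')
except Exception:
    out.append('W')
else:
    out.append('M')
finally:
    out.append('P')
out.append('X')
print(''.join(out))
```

Execution trace: 'S' (except ZeroDivisionError) → 'P' (finally) → 'X' (after the try/except). Output: SPX

Answer: SPX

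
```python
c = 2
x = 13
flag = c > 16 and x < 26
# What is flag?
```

Trace:
`c = 2` → c = 2
`x = 13` → x = 13
`flag = c > 16 and x < 26` → flag = False
So flag = False

Answer: False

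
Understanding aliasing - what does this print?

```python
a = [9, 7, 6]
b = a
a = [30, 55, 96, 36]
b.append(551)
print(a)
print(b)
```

Key concept: rebinding vs mutation: a is rebound to a new list, b still points at the original.
Step by step:
`a = [9, 7, 6]` → a = [9, 7, 6]
`b = a` → b = [9, 7, 6] (same object as a)
`a = [30, 55, 96, 36]` → a = [30, 55, 96, 36]
`b.append(551)` → b = [9, 7, 6, 551]
`print(a)` → prints [30, 55, 96, 36]
`print(b)` → prints [9, 7, 6, 551]

Answer:
[30, 55, 96, 36]
[9, 7, 6, 551]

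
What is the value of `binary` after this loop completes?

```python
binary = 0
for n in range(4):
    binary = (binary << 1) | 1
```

Build 4 consecutive 1-bits: 0b1111
`binary` takes the values: 0 → 1 → 3 → 7 → 15

Answer: 15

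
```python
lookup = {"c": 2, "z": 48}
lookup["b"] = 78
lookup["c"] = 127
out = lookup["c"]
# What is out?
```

Trace:
`lookup = {"c": 2, "z": 48}` → lookup = {'c': 2, 'z': 48}
`lookup["b"] = 78` → lookup = {'c': 2, 'z': 48, 'b': 78}
`lookup["c"] = 127` → lookup = {'c': 127, 'z': 48, 'b': 78}
`out = lookup["c"]` → out = 127
So out = 127

Answer: 127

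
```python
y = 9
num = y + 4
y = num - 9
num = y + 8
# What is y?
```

Trace:
`y = 9` → y = 9
`num = y + 4` → num = 13
`y = num - 9` → y = 4
`num = y + 8` → num = 12
So y = 4

Answer: 4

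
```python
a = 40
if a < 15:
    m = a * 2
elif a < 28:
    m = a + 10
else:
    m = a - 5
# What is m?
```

Trace:
`a = 40` → a = 40
`if a < 15: ...` → a < 15 is False, a < 28 is False, take else branch → m = 35
So m = 35

Answer: 35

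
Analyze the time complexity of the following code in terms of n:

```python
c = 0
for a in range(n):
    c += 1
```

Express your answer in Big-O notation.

Each loop level contributes: n. Multiplying the contributions gives O(n).

Answer: O(n)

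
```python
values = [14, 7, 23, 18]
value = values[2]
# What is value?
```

Trace:
`values = [14, 7, 23, 18]` → values = [14, 7, 23, 18]
`value = values[2]` → value = 23
So value = 23

Answer: 23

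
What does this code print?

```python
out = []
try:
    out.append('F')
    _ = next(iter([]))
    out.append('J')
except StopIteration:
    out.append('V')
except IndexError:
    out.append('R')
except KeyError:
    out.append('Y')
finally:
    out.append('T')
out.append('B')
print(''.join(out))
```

Execution trace: 'F' (try body) → 'V' (except StopIteration) → 'T' (finally) → 'B' (after the try/except). Output: FVTB

Answer: FVTB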